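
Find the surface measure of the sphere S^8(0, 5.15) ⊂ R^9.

|∂B_9(5.15)| ≈ 1.46899e+07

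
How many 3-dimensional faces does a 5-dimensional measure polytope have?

Choose 3 of 5 axes to span the face (C(5,3) = 10 ways), then fix each of the remaining 2 coordinates at one of its two extreme values (2^2 = 4 ways): 10·4 = 40.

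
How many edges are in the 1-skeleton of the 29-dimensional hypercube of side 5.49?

An n-cube has n·2^(n-1) edges. With n = 29: 29·268435456 = 7784628224.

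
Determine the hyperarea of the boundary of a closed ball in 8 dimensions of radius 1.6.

S_8(1.6) = 2·π^(8/2)·(1.6)^7 / Γ(8/2) ≈ 871.602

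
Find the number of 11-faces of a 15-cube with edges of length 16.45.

Choose 11 of 15 axes to span the face (C(15,11) = 1365 ways), then fix each of the remaining 4 coordinates at one of its two extreme values (2^4 = 16 ways): 1365·16 = 21840.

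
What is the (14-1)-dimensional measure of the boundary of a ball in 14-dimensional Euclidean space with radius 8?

The surface area of an n-ball is 2π^(n/2) r^(n-1) / Γ(n/2). For n=14, r=8: 68719476736·π^7/45 ≈ 4.61229e+12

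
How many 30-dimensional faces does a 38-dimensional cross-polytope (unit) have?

Each 30-face is the convex hull of 31 vertices, one chosen as ±e_i from each of 31 distinct axes: 2^31·C(38,31) = 27101793393573888.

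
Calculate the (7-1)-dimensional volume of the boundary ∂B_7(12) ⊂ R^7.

The surface area of an n-ball is 2π^(n/2) r^(n-1) / Γ(n/2). For n=7, r=12: 15925248·π^3/5 ≈ 9.87565e+07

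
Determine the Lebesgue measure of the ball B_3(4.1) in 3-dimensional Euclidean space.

V_3(4.1) = π^(3/2) · (4.1)^3 / Γ(3/2 + 1) ≈ 288.696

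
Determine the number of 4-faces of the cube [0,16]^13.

An n-cube has C(n,k)·2^(n-k) k-faces. Here C(13,4)·2^9 = 715·512 = 366080.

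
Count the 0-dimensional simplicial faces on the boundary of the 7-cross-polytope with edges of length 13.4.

Each 0-face is the convex hull of 1 vertex, one chosen as ±e_i from each of 1 distinct axis: 2^1·C(7,1) = 14.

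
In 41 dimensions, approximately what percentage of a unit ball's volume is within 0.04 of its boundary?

1 - (1-0.04)^41 ≈ 0.812448 ≈ 81.24%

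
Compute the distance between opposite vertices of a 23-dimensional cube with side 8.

Diagonal = √23 · 8 ≈ 38.3667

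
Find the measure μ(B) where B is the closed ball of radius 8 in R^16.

The n-ball volume is π^(n/2)·r^n/Γ(n/2+1). With n=16, r=8: V = 2199023255552·π^8/315 ≈ 6.62397e+13.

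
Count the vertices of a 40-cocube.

An n-cross-polytope has 2n vertices; here n = 40, giving 80.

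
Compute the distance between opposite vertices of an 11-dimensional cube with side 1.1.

The space diagonal of an n-cube of side s is s√n. Here 1.1·√11 ≈ 3.64829.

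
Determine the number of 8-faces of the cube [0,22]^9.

Choose 8 of 9 axes to span the face (C(9,8) = 9 ways), then fix each of the remaining 1 coordinate at one of its two extreme values (2^1 = 2 ways): 9·2 = 18.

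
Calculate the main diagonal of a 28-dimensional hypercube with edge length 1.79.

Diagonal = √28 · 1.79 ≈ 9.47179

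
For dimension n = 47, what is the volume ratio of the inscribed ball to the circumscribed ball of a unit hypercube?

Volume scales as r^n, and r_in/r_out = 1/√47, giving (1/√47)^47 ≈ 5.07809e-40.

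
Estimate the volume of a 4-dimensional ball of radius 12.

V = 10368·π^2 ≈ 102328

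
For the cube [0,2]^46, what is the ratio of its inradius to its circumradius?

r_in / r_out = (2/2) / (2√46/2) = 1/√46 ≈ 0.147442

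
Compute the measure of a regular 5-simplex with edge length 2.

Volume = 2^5 · √(6/2^5) / 5! ≈ 0.11547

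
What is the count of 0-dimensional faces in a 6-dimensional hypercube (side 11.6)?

Choose 0 of 6 axes to span the face (C(6,0) = 1 way), then fix each of the remaining 6 coordinates at one of its two extreme values (2^6 = 64 ways): 1·64 = 64.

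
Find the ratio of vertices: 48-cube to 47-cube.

The 48-cube has 2^48 = 281474976710656 vertices. The 47-cube has 2^47 = 140737488355328 vertices. Ratio: 281474976710656/140737488355328 = 2.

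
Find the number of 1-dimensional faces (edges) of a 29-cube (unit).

Number of 1-faces = C(29,1)·2^(29-1) = 29·268435456 = 7784628224.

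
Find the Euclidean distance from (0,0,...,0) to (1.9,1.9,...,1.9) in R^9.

Diagonal = √9 · 1.9 = 5.7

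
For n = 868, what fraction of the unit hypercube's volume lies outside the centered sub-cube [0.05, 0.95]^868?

The inner cube has side 1-2·0.05 = 0.9 and volume (0.9)^868 ≈ 1.916e-40, so the shell holds 1 - 1.916e-40 of the volume.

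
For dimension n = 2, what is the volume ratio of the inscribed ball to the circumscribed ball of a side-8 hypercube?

V_in / V_out = (r_in/r_out)^2 = (1/√2)^2 = 2^(-2/2) ≈ 0.5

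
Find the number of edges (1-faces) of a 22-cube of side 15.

An n-cube has C(n,k)·2^(n-k) k-faces. Here C(22,1)·2^21 = 22·2097152 = 46137344.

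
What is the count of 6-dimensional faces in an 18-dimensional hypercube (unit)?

Choose 6 of 18 axes to span the face (C(18,6) = 18564 ways), then fix each of the remaining 12 coordinates at one of its two extreme values (2^12 = 4096 ways): 18564·4096 = 76038144.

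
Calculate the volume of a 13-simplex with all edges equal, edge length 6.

V_13 = √(14) · 6^13 / (13! · 2^(13/2)) ≈ 0.0867072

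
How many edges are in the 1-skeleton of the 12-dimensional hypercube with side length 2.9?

Each of the 2^12 = 4096 vertices has degree 12; total edges = 12·2^12/2 = 24576.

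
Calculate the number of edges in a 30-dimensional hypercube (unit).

An n-cube has n·2^(n-1) edges. With n = 30: 30·536870912 = 16106127360.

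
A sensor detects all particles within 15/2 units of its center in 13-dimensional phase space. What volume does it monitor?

Volume = π^{13/2}·(15/2)^13/Γ(15/2) = 14416259765625·π^6/64064 ≈ 2.1634e+11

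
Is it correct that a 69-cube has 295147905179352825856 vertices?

False. The 69-cube has 2^69 = 590295810358705651712 vertices.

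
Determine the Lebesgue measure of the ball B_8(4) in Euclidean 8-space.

Volume = π^{8/2}·(4)^8/Γ(5) = 8192·π^4/3 ≈ 265992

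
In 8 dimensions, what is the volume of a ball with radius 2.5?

V_8(2.5) = π^(8/2) · (2.5)^8 / Γ(8/2 + 1) = 390625·π^4/6144 ≈ 6193.1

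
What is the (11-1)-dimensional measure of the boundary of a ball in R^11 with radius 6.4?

S_11(6.4) = 2·π^(11/2)·(6.4)^10 / Γ(11/2) ≈ 2.38945e+09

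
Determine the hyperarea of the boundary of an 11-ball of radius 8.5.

The surface area of an n-ball is 2π^(n/2) r^(n-1) / Γ(n/2). For n=11, r=8.5: 2015993900449·π^5/15120 ≈ 4.08025e+10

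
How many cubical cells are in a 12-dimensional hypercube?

Number of 3-faces = C(12,3) · 2^(12-3) = 220 · 512 = 112640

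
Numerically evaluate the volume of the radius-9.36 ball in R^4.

V_4(9.36) = π^(4/2) · (9.36)^4 / Γ(4/2 + 1) ≈ 37876.8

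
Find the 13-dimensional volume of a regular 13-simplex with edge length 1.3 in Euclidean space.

For a regular n-simplex with edge a, V = (a^n / n!)·√((n+1)/2^n). With a=1.3, n=13: V ≈ 2.01072e-10.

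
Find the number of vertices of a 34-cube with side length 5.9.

Each vertex is a binary string of length 34, so there are 2^34 = 17179869184.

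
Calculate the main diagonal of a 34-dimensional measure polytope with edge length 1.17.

||(1.17,1.17,...,1.17)|| = √(34)·1.17 ≈ 6.82221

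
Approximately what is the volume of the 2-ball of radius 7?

V = 49·π ≈ 153.938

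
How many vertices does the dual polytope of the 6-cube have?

An n-cross-polytope has 2n vertices; here n = 6, giving 12.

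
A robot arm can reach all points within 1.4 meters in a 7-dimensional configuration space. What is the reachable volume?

The n-ball volume is π^(n/2)·r^n/Γ(n/2+1). With n=7, r=1.4: V ≈ 49.8054.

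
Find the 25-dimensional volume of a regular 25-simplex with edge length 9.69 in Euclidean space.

V_25 = √(26) · 9.69^25 / (25! · 2^(25/2)) ≈ 0.000258262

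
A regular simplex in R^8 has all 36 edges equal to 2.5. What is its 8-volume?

Volume = 2.5^8 · √(9/2^8) / 8! ≈ 0.00709579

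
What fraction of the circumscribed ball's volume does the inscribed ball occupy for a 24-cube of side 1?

V_in / V_out = (r_in/r_out)^24 = (1/√24)^24 = 24^(-24/2) ≈ 2.7382e-17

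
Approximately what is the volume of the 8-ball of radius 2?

The n-ball volume is π^(n/2)·r^n/Γ(n/2+1). With n=8, r=2: V = 32·π^4/3 ≈ 1039.03.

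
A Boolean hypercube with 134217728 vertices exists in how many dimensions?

The n-cube has 2^n vertices, and 134217728 = 2^27, so n = 27.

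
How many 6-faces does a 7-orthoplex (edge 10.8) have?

f_6(7-orthoplex) = 2^7 · (7 choose 7) = 128.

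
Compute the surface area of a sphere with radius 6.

S = n·V_n(r)/r = 3·V_3(6)/6 (volume-to-surface relation), giving 4πr² = 4π·(6)² ≈ 452.389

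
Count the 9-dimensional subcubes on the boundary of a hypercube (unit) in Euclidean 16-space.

An n-cube has C(n,k)·2^(n-k) k-faces. Here C(16,9)·2^7 = 11440·128 = 1464320.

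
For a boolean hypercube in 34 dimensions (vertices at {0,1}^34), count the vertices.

An n-cube has 2^n vertices; for n = 34 that is 2^34 = 17179869184.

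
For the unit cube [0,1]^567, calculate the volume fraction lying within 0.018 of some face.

Shell fraction = 1 - (1-0.036)^567 ≈ 0.9999999991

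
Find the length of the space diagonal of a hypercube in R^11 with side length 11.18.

Diagonal = √11 · 11.18 ≈ 37.0799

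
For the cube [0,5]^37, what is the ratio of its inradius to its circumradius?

For an n-cube of any side s, the inradius is s/2 and the circumradius is s√n/2, so the ratio is 1/√37 ≈ 0.164399.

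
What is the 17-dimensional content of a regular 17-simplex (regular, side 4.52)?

For a regular n-simplex with edge a, V = (a^n / n!)·√((n+1)/2^n). With a=4.52, n=17: V ≈ 4.52029e-06.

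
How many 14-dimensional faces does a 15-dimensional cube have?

An n-cube has C(n,k)·2^(n-k) k-faces. Here C(15,14)·2^1 = 15·2 = 30.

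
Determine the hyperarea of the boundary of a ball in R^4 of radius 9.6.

S_4(9.6) = 2·π^(4/2)·(9.6)^3 / Γ(4/2) ≈ 17464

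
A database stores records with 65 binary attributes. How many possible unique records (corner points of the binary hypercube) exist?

An n-cube has 2^n vertices; for n = 65 that is 2^65 = 36893488147419103232.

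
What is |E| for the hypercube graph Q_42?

An n-cube has n·2^(n-1) edges. With n = 42: 42·2199023255552 = 92358976733184.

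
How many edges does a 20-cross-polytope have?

f_1(20-orthoplex) = 2^2 · (20 choose 2) = 760.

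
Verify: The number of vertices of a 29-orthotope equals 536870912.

True. The 29-cube has 2^29 = 536870912 vertices.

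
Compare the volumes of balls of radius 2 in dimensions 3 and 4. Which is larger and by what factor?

V_3(2) ≈ 33.5103, V_4(2) ≈ 78.9568. The 4-ball is larger by a factor of 2.356.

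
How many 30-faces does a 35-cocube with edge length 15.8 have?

Each 30-face is the convex hull of 31 vertices, one chosen as ±e_i from each of 31 distinct axes: 2^31·C(35,31) = 112442243809280.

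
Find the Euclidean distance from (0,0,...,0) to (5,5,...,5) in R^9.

The space diagonal of an n-cube of side s is s√n. Here 5·√9 = 15.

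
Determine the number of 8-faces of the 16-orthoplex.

Number of 8-faces = 2^(8+1) · C(16,8+1) = 512 · 11440 = 5857280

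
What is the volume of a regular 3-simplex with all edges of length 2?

Volume = (√2/12) · 2³ = 0.942809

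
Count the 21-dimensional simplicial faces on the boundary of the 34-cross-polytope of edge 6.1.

f_21(34-orthoplex) = 2^22 · (34 choose 22) = 2299963543388160.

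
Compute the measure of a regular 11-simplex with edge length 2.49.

Volume = 2.49^11 · √(12/2^11) / 11! ≈ 4.37485e-05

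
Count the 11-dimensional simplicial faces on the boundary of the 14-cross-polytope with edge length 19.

f_11(14-orthoplex) = 2^12 · (14 choose 12) = 372736.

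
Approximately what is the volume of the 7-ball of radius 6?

V_7(6) = π^(7/2) · (6)^7 / Γ(7/2 + 1) = 1492992·π^3/35 ≈ 1.32263e+06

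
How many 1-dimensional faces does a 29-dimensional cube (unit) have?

Choose 1 of 29 axes to span the face (C(29,1) = 29 ways), then fix each of the remaining 28 coordinates at one of its two extreme values (2^28 = 268435456 ways): 29·268435456 = 7784628224.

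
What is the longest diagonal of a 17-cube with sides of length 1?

Diagonal = √17 · 1 ≈ 4.12311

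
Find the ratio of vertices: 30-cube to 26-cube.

The 30-cube has 2^30 = 1073741824 vertices. The 26-cube has 2^26 = 67108864 vertices. Ratio: 1073741824/67108864 = 16.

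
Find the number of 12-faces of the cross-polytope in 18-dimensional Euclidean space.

Each 12-face is the convex hull of 13 vertices, one chosen as ±e_i from each of 13 distinct axes: 2^13·C(18,13) = 70189056.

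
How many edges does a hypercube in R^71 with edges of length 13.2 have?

The 71-cube has n·2^(n-1) = 71·2^70 = 71·1180591620717411303424 = 83822005070936202543104 edges.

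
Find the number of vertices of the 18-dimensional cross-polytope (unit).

The 18-dimensional cross-polytope has 2n = 2·18 = 36 vertices.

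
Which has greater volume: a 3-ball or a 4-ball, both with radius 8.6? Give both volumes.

V_3(8.6) ≈ 2664.31. V_4(8.6) ≈ 26993.8. The 4-ball is larger.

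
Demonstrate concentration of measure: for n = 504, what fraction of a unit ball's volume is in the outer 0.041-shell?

1 - (1-0.041)^504 ≈ 0.9999999993 ≈ (100 - 6.86e-08)%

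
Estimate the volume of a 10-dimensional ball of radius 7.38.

The n-ball volume is π^(n/2)·r^n/Γ(n/2+1). With n=10, r=7.38: V ≈ 1.22217e+09.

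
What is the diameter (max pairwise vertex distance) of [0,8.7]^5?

The space diagonal of an n-cube of side s is s√n. Here 8.7·√5 ≈ 19.4538.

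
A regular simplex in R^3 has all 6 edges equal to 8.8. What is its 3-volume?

Volume = (√2/12) · 8.8³ = 80.3122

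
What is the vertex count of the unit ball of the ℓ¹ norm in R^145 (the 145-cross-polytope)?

The 145-dimensional cross-polytope has 2n = 2·145 = 290 vertices.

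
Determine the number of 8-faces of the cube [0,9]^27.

Number of 8-faces = C(27,8) · 2^(27-8) = 2220075 · 524288 = 1163958681600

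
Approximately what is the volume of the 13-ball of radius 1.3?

V_13(1.3) = π^(13/2) · (1.3)^13 / Γ(13/2 + 1) ≈ 27.5807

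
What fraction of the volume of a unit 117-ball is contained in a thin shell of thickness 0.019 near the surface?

Shell fraction = 1 - (1-0.019)^117 ≈ 0.894008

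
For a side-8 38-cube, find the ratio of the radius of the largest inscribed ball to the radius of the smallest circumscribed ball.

r_in = 8/2 (half the side); r_out = 8√38/2 (half the diagonal). Ratio = 1/√38 ≈ 0.162221.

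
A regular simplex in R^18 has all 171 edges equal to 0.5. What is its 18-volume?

For a regular n-simplex with edge a, V = (a^n / n!)·√((n+1)/2^n). With a=0.5, n=18: V ≈ 5.07254e-24.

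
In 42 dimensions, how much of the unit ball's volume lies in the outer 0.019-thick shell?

V(inner)/V(outer) = ((1-0.019)/1)^42 ≈ 0.4468, so the shell fraction is 0.553215.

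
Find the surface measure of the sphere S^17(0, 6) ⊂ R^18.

The surface area of an n-ball is 2π^(n/2) r^(n-1) / Γ(n/2). For n=18, r=6: 29386561536·π^9/35 ≈ 2.50282e+13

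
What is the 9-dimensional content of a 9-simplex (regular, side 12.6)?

Volume = 12.6^9 · √(10/2^9) / 9! ≈ 3082.74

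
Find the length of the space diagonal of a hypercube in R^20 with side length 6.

d = √(6² + 6² + ... + 6²) [20 terms] = √(20·6²) = 6√20 ≈ 26.8328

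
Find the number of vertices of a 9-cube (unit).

Each vertex is a binary string of length 9, so there are 2^9 = 512.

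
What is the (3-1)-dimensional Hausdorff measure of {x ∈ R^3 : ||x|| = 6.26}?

|∂B_3(6.26)| = 4πr² = 4π·(6.26)² ≈ 492.446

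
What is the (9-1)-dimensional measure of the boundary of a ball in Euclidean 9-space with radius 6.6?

S_9(6.6) = 2·π^(9/2)·(6.6)^8 / Γ(9/2) ≈ 1.06884e+08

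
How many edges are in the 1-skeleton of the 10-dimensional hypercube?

An n-cube has n·2^(n-1) edges. With n = 10: 10·512 = 5120.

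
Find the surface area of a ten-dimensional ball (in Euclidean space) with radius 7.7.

S = n·V_n(r)/r = 10·V_10(7.7)/7.7 (volume-to-surface relation), giving 2.42652e+09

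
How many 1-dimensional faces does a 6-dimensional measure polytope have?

f_1(6-cube) = (6 choose 1) · 2^5 = 192.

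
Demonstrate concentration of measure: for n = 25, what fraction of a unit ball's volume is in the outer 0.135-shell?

1 - (1-0.135)^25 ≈ 0.973368 ≈ 97.34%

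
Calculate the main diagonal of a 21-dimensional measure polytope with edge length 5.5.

The space diagonal of an n-cube of side s is s√n. Here 5.5·√21 ≈ 25.2042.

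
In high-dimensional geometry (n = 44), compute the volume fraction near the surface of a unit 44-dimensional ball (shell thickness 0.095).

1 - (1-0.095)^44 ≈ 0.987625 ≈ 98.76%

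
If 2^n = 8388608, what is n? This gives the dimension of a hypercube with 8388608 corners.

The n-cube has 2^n vertices, and 8388608 = 2^23, so n = 23.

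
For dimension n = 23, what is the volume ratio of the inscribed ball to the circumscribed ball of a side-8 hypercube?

V_in/V_out = n^(-n/2) = 23^(-23/2) ≈ 2.18842e-16.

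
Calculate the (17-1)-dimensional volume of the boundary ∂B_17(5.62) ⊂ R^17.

|∂B_17(5.62)| ≈ 2.37351e+12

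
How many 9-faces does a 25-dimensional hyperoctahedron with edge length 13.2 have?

f_9(25-orthoplex) = 2^10 · (25 choose 10) = 3347210240.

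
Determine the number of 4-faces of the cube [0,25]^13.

An n-cube has C(n,k)·2^(n-k) k-faces. Here C(13,4)·2^9 = 715·512 = 366080.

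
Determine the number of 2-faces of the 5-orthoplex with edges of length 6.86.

An n-cross-polytope has 2^(k+1)·C(n,k+1) k-faces. Here 2^3·C(5,3) = 8·10 = 80.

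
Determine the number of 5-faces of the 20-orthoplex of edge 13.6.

Each 5-face is the convex hull of 6 vertices, one chosen as ±e_i from each of 6 distinct axes: 2^6·C(20,6) = 2480640.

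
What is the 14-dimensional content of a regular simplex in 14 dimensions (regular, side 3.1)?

For a regular n-simplex with edge a, V = (a^n / n!)·√((n+1)/2^n). With a=3.1, n=14: V ≈ 2.62719e-06.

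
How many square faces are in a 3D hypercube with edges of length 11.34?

Number of 2-faces = C(3,2) · 2^(3-2) = 3 · 2 = 6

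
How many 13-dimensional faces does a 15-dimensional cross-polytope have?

Each 13-face is the convex hull of 14 vertices, one chosen as ±e_i from each of 14 distinct axes: 2^14·C(15,14) = 245760.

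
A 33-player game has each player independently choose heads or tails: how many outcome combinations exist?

An n-cube has 2^n vertices; for n = 33 that is 2^33 = 8589934592.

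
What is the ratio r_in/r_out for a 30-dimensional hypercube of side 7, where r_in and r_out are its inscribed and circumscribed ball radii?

r_in / r_out = (7/2) / (7√30/2) = 1/√30 ≈ 0.182574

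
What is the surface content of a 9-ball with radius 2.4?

|∂B_9(2.4)| ≈ 32677.6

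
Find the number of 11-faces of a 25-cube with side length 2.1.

Number of 11-faces = C(25,11) · 2^(25-11) = 4457400 · 16384 = 73030041600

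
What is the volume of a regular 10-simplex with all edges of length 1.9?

For a regular n-simplex with edge a, V = (a^n / n!)·√((n+1)/2^n). With a=1.9, n=10: V ≈ 1.75113e-05.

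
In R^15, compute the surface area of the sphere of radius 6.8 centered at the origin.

S_15(6.8) = 2·π^(15/2)·(6.8)^14 / Γ(15/2) ≈ 2.5861e+12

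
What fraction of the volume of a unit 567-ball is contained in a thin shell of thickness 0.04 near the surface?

1 - (1-0.04)^567 ≈ 1 - 8.867e-11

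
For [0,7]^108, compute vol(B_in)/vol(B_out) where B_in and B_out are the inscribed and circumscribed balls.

V_in / V_out = (r_in/r_out)^108 = (1/√108)^108 = 108^(-108/2) ≈ 1.56717e-110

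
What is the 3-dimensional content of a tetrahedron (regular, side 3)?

Volume = (√2/12) · 3³ = 3.18198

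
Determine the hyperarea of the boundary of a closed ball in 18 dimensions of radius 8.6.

S_18(8.6) = 2·π^(18/2)·(8.6)^17 / Γ(18/2) ≈ 1.1385e+16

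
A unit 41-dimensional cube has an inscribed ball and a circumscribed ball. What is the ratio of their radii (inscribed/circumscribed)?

r_in = 1/2 (half the side); r_out = 1√41/2 (half the diagonal). Ratio = 1/√41 ≈ 0.156174.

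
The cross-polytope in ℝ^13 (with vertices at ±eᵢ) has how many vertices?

Number of vertices = 2n = 26.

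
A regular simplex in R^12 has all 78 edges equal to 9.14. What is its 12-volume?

Volume = 9.14^12 · √(13/2^12) / 12! ≈ 39.9769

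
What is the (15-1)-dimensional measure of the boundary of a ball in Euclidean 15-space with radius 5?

S_15(5) = 2·π^(15/2)·(5)^14 / Γ(15/2) = 312500000000·π^7/27027 ≈ 3.49222e+10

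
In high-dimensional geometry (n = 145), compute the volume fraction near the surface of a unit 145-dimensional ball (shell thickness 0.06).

1 - (1-0.06)^145 ≈ 0.999873 ≈ 99.9873%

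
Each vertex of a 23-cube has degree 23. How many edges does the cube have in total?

The 23-cube has n·2^(n-1) = 23·2^22 = 23·4194304 = 96468992 edges.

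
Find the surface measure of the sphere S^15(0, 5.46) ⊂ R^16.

|∂B_16(5.46)| ≈ 4.30218e+11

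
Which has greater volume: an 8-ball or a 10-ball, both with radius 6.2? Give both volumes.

V_8(6.2) ≈ 8.8618e+06. V_10(6.2) ≈ 2.14035e+08. The 10-ball is larger.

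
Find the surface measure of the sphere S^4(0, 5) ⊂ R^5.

S = n·V_n(r)/r = 5·V_5(5)/5 (volume-to-surface relation), giving 5000·π^2/3 ≈ 16449.3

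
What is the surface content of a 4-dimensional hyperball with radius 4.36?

The surface area of an n-ball is 2π^(n/2) r^(n-1) / Γ(n/2). For n=4, r=4.36: 1636.02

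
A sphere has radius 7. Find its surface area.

|∂B_3(7)| = 4πr² = 4π·(7)² ≈ 615.752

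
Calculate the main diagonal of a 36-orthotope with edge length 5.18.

The space diagonal of an n-cube of side s is s√n. Here 5.18·√36 = 31.08.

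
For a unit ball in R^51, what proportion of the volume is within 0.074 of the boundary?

1 - (1-0.074)^51 ≈ 0.980177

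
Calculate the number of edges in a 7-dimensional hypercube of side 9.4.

Number of 1-faces = C(7,1)·2^(7-1) = 7·64 = 448.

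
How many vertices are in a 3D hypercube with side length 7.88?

Choose 0 of 3 axes to span the face (C(3,0) = 1 way), then fix each of the remaining 3 coordinates at one of its two extreme values (2^3 = 8 ways): 1·8 = 8.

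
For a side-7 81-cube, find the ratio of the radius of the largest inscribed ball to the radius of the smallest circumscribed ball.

r_in / r_out = (7/2) / (7√81/2) = 1/√81 ≈ 0.111111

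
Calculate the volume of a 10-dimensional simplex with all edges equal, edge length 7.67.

V_10 = √(11) · 7.67^10 / (10! · 2^(10/2)) ≈ 20.1251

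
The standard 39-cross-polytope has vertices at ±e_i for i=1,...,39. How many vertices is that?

The 39-dimensional cross-polytope has 2n = 2·39 = 78 vertices.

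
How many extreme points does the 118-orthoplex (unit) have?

The 118-dimensional cross-polytope has 2n = 2·118 = 236 vertices.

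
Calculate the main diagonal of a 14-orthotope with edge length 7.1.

||(7.1,7.1,...,7.1)|| = √(14)·7.1 ≈ 26.5658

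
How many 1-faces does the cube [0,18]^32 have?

Number of 1-faces = C(32,1)·2^(32-1) = 32·2147483648 = 68719476736.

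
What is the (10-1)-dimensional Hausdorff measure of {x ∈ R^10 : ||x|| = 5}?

|∂B_10(5)| = 1953125·π^5/12 ≈ 4.98079e+07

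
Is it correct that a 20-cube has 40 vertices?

False. The 20-cube has 2^20 = 1048576 vertices.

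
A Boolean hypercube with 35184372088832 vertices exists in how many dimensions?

2^n = 35184372088832 ⇒ n = log_2(35184372088832) = 45.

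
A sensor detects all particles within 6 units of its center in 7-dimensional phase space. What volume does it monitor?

V_7(6) = π^(7/2) · (6)^7 / Γ(7/2 + 1) = 1492992·π^3/35 ≈ 1.32263e+06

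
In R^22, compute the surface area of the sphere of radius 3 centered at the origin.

The surface area of an n-ball is 2π^(n/2) r^(n-1) / Γ(n/2). For n=22, r=3: 129140163·π^11/22400 ≈ 1.69614e+09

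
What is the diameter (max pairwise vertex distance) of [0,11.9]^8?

d = √(11.9² + 11.9² + ... + 11.9²) [8 terms] = √(8·11.9²) = 11.9√8 ≈ 33.6583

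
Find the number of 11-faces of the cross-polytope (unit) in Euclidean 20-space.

f_11(20-orthoplex) = 2^12 · (20 choose 12) = 515973120.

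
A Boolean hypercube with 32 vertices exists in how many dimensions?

2^n = 32 ⇒ n = log_2(32) = 5.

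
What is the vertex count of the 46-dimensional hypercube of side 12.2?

The 46-cube has 2^46 = 70368744177664 vertices.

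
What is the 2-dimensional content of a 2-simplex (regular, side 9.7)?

Area = (√3/4) · 9.7² = 40.7422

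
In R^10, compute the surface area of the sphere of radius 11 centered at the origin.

S_10(11) = 2·π^(10/2)·(11)^9 / Γ(10/2) = 2357947691·π^5/12 ≈ 6.01315e+10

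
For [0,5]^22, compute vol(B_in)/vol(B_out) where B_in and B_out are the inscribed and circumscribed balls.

V_in / V_out = (r_in/r_out)^22 = (1/√22)^22 = 22^(-22/2) ≈ 1.7114e-15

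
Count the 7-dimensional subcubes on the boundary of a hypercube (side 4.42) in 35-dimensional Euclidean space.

f_7(35-cube) = (35 choose 7) · 2^28 = 1805099592581120.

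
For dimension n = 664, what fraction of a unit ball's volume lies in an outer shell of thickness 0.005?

1 - (1-0.005)^664 ≈ 0.964147 ≈ 96.41%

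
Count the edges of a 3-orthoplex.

An n-cross-polytope has 2^(k+1)·C(n,k+1) k-faces. Here 2^2·C(3,2) = 4·3 = 12.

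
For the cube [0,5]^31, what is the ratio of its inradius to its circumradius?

r_in / r_out = (5/2) / (5√31/2) = 1/√31 ≈ 0.179605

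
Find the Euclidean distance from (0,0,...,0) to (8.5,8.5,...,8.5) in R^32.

The space diagonal of an n-cube of side s is s√n. Here 8.5·√32 ≈ 48.0833.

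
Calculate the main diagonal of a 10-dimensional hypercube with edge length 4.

The space diagonal of an n-cube of side s is s√n. Here 4·√10 ≈ 12.6491.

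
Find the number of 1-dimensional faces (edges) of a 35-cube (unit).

An n-cube has n·2^(n-1) edges. With n = 35: 35·17179869184 = 601295421440.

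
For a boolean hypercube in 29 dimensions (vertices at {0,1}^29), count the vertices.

An n-cube has 2^n vertices; for n = 29 that is 2^29 = 536870912.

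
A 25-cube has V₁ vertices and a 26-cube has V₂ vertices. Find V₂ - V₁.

V₁ = 2^25 = 33554432. V₂ = 2^26 = 67108864. V₂ - V₁ = 33554432.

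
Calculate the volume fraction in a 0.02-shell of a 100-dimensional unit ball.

Shell fraction = 1 - (1-0.02)^100 ≈ 0.86738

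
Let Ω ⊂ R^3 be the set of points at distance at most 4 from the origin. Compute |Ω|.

V = 256·π/3 ≈ 268.083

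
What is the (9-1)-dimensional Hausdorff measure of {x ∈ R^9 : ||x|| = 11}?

|∂B_9(11)| = 6859484192·π^4/105 ≈ 6.36358e+09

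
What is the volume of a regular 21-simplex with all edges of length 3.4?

V = (3.4^21 / 21!) · √((21+1) / 2^21) ≈ 9.18565e-12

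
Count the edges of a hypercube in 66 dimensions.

An n-cube has n·2^(n-1) edges. With n = 66: 66·36893488147419103232 = 2434970217729660813312.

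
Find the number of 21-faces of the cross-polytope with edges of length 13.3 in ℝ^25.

Number of 21-faces = 2^(21+1) · C(25,21+1) = 4194304 · 2300 = 9646899200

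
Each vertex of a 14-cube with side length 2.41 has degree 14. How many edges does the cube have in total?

Each of the 2^14 = 16384 vertices has degree 14; total edges = 14·2^14/2 = 114688.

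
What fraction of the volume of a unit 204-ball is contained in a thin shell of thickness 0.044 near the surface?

1 - (1-0.044)^204 ≈ 0.999897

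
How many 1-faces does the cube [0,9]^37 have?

An n-cube has n·2^(n-1) edges. With n = 37: 37·68719476736 = 2542620639232.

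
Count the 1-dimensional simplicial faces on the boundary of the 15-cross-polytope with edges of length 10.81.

Each 1-face is the convex hull of 2 vertices, one chosen as ±e_i from each of 2 distinct axes: 2^2·C(15,2) = 420.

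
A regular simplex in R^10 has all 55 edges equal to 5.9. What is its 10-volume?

For a regular n-simplex with edge a, V = (a^n / n!)·√((n+1)/2^n). With a=5.9, n=10: V ≈ 1.45983.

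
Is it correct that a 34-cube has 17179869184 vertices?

True. The 34-cube has 2^34 = 17179869184 vertices.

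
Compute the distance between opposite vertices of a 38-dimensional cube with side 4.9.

The space diagonal of an n-cube of side s is s√n. Here 4.9·√38 ≈ 30.2056.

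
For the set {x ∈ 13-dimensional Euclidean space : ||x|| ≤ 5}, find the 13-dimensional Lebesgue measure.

The n-ball volume is π^(n/2)·r^n/Γ(n/2+1). With n=13, r=5: V = 31250000000·π^6/27027 ≈ 1.11161e+09.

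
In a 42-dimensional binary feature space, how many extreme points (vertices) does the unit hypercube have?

An n-cube has 2^n vertices; for n = 42 that is 2^42 = 4398046511104.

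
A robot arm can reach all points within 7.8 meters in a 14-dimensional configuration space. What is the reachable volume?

Volume = π^{14/2}·(7.8)^14/Γ(8) ≈ 1.84903e+12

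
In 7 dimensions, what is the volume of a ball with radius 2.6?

V_7(2.6) = π^(7/2) · (2.6)^7 / Γ(7/2 + 1) ≈ 3794.84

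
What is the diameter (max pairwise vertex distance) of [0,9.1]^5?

||(9.1,9.1,...,9.1)|| = √(5)·9.1 ≈ 20.3482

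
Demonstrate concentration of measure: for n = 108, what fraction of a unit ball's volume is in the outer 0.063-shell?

1 - (1-0.063)^108 ≈ 0.999113 ≈ 99.91%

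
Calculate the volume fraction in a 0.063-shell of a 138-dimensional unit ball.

Shell fraction = 1 - (1-0.063)^138 ≈ 0.999874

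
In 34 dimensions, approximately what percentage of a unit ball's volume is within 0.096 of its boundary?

1 - (1-0.096)^34 ≈ 0.967661 ≈ 96.77%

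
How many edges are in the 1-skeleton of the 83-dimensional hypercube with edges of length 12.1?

Each of the 2^83 = 9671406556917033397649408 vertices has degree 83; total edges = 83·2^83/2 = 401363372112056886002450432.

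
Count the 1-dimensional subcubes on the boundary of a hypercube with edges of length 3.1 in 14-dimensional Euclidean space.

Number of 1-faces = C(14,1) · 2^(14-1) = 14 · 8192 = 114688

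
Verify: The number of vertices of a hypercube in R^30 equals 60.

False. The 30-cube has 2^30 = 1073741824 vertices.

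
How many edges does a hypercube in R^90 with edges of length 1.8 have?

Number of 1-faces = C(90,1)·2^(90-1) = 90·618970019642690137449562112 = 55707301767842112370460590080.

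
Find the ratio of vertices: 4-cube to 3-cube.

The 4-cube has 2^4 = 16 vertices. The 3-cube has 2^3 = 8 vertices. Ratio: 16/8 = 2.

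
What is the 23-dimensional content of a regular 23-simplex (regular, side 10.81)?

V = (10.81^23 / 23!) · √((23+1) / 2^23) ≈ 0.0392425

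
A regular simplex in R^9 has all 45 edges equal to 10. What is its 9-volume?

Volume = 10^9 · √(10/2^9) / 9! ≈ 385.125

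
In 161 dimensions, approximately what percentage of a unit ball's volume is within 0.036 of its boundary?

1 - (1-0.036)^161 ≈ 0.997268 ≈ 99.73%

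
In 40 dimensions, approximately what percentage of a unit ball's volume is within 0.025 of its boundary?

1 - (1-0.025)^40 ≈ 0.636768 ≈ 63.68%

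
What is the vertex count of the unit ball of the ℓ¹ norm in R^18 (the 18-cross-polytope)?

Number of vertices = 2n = 36.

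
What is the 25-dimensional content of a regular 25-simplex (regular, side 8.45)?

V = (8.45^25 / 25!) · √((25+1) / 2^25) ≈ 8.42139e-06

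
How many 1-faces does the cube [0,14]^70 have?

The 70-cube has n·2^(n-1) = 70·2^69 = 70·590295810358705651712 = 41320706725109395619840 edges.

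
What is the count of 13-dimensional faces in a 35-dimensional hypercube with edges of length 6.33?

An n-cube has C(n,k)·2^(n-k) k-faces. Here C(35,13)·2^22 = 1476337800·4194304 = 6192209539891200.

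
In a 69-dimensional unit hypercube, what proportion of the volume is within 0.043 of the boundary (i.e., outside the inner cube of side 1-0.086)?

Shell fraction = 1 - (1-0.086)^69 ≈ 0.99798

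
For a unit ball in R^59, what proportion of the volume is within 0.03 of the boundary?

Shell fraction = 1 - (1-0.03)^59 ≈ 0.83422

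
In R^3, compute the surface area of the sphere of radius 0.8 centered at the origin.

|∂B_3(0.8)| = 4πr² = 4π·(0.8)² ≈ 8.04248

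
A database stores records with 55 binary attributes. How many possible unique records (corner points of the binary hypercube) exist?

Number of vertices = 2^55 = 36028797018963968.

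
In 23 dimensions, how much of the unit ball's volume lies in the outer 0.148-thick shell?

Shell fraction = 1 - (1-0.148)^23 ≈ 0.974875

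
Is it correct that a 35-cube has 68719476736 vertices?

False. The 35-cube has 2^35 = 34359738368 vertices.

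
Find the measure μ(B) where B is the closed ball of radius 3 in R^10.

V_10(3) = π^(10/2) · (3)^10 / Γ(10/2 + 1) = 19683·π^5/40 ≈ 150585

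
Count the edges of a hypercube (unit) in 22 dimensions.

The 22-cube has n·2^(n-1) = 22·2^21 = 22·2097152 = 46137344 edges.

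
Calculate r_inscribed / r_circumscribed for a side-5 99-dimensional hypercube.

r_in = 5/2 (half the side); r_out = 5√99/2 (half the diagonal). Ratio = 1/√99 ≈ 0.100504.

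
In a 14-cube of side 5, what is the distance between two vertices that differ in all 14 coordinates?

d = √(5² + 5² + ... + 5²) [14 terms] = √(14·5²) = 5√14 ≈ 18.7083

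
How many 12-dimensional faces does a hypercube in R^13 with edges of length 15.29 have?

An n-cube has C(n,k)·2^(n-k) k-faces. Here C(13,12)·2^1 = 13·2 = 26.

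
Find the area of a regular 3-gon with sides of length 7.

Area = (√3/4) · 7² = 21.2176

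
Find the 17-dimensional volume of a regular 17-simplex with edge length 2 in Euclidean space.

V_17 = √(18) · 2^17 / (17! · 2^(17/2)) ≈ 4.3184e-12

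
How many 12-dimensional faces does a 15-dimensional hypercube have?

An n-cube has C(n,k)·2^(n-k) k-faces. Here C(15,12)·2^3 = 455·8 = 3640.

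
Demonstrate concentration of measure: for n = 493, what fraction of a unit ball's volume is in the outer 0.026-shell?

1 - (1-0.026)^493 ≈ 0.9999977114 ≈ 99.999771%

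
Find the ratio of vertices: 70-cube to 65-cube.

The 70-cube has 2^70 = 1180591620717411303424 vertices. The 65-cube has 2^65 = 36893488147419103232 vertices. Ratio: 1180591620717411303424/36893488147419103232 = 32.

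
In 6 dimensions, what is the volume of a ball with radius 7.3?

The n-ball volume is π^(n/2)·r^n/Γ(n/2+1). With n=6, r=7.3: V ≈ 782052.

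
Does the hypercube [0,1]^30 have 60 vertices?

False. The 30-cube has 2^30 = 1073741824 vertices.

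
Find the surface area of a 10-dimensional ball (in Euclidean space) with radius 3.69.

|∂B_10(3.69)| ≈ 3.23449e+06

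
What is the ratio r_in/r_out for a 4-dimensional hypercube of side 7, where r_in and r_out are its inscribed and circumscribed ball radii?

r_in = 7/2 (half the side); r_out = 7√4/2 (half the diagonal). Ratio = 1/√4 ≈ 0.5.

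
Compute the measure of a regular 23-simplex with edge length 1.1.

V = (1.1^23 / 23!) · √((23+1) / 2^23) ≈ 5.85866e-25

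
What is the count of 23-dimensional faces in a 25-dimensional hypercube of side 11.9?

f_23(25-cube) = (25 choose 23) · 2^2 = 1200.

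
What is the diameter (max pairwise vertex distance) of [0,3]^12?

The space diagonal of an n-cube of side s is s√n. Here 3·√12 ≈ 10.3923.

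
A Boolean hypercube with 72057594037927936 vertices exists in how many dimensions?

n = log_2(72057594037927936) = 56.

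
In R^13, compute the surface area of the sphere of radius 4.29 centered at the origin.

|∂B_13(4.29)| ≈ 4.60015e+08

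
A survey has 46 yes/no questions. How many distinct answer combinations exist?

Each vertex is a binary string of length 46, so there are 2^46 = 70368744177664.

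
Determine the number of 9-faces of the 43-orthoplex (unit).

Number of 9-faces = 2^(9+1) · C(43,9+1) = 1024 · 1917334783 = 1963350817792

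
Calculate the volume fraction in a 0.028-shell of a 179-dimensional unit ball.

Shell fraction = 1 - (1-0.028)^179 ≈ 0.993802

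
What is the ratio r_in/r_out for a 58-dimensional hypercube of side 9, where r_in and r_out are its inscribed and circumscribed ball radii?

r_in = 9/2 (half the side); r_out = 9√58/2 (half the diagonal). Ratio = 1/√58 ≈ 0.131306.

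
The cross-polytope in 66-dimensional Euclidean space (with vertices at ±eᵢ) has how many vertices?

The 66-dimensional cross-polytope has 2n = 2·66 = 132 vertices.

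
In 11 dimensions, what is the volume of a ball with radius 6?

V = 859963392·π^5/385 ≈ 6.83547e+08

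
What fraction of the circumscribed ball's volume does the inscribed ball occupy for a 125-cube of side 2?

V_in / V_out = (r_in/r_out)^125 = (1/√125)^125 = 125^(-125/2) ≈ 8.77252e-132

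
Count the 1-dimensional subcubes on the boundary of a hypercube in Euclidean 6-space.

f_1(6-cube) = (6 choose 1) · 2^5 = 192.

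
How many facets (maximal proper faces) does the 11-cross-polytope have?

Each 10-face is the convex hull of 11 vertices, one chosen as ±e_i from each of 11 distinct axes: 2^11·C(11,11) = 2048.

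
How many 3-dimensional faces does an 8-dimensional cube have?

Choose 3 of 8 axes to span the face (C(8,3) = 56 ways), then fix each of the remaining 5 coordinates at one of its two extreme values (2^5 = 32 ways): 56·32 = 1792.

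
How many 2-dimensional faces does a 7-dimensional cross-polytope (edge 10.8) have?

f_2(7-orthoplex) = 2^3 · (7 choose 3) = 280.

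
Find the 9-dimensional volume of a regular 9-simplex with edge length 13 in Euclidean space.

For a regular n-simplex with edge a, V = (a^n / n!)·√((n+1)/2^n). With a=13, n=9: V ≈ 4084.06.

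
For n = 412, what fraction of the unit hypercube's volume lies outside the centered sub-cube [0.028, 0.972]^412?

The inner cube has side 1-2·0.028 = 0.944 and volume (0.944)^412 ≈ 4.88e-11, so the shell holds 1 - 4.88e-11 of the volume.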